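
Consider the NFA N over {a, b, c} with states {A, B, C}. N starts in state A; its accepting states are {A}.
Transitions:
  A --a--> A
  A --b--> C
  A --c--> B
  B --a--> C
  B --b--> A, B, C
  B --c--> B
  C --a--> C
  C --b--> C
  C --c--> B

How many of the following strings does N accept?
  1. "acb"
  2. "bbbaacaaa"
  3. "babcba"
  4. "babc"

"acb": accepted
"bbbaacaaa": rejected
"babcba": accepted
"babc": rejected

2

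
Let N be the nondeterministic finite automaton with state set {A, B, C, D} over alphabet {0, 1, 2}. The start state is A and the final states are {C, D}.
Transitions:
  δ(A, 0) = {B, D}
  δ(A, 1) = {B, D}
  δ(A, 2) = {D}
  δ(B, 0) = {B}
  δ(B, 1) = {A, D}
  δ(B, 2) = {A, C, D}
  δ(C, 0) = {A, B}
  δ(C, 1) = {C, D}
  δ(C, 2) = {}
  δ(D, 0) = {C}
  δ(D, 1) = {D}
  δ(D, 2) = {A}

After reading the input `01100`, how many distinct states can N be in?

Start: {A}
read 0: {B, D}
read 1: {A, D}
read 1: {B, D}
read 0: {B, C}
read 0: {A, B}
Final reachable set {A, B} has 2 states.

2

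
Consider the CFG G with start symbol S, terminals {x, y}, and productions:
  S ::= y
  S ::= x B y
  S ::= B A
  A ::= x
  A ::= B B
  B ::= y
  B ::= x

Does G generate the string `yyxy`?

no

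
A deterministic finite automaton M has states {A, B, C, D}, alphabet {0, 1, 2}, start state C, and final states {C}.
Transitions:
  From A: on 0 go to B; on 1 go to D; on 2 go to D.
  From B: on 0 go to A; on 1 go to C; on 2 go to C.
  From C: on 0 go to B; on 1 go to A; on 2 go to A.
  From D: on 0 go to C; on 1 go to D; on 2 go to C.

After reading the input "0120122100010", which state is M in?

C

C --0--> B
B --1--> C
C --2--> A
A --0--> B
B --1--> C
C --2--> A
A --2--> D
D --1--> D
D --0--> C
C --0--> B
B --0--> A
A --1--> D
D --0--> C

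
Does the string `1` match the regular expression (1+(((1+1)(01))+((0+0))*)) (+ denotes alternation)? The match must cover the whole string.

yes

The left alternative 1 matches 1.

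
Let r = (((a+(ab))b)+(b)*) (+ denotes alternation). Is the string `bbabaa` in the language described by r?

no

Neither ((a+(ab))b) nor (b)* matches bbabaa.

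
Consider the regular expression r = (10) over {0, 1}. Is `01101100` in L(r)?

no

No split of 01101100 into u·v has 1 matching u and 0 matching v.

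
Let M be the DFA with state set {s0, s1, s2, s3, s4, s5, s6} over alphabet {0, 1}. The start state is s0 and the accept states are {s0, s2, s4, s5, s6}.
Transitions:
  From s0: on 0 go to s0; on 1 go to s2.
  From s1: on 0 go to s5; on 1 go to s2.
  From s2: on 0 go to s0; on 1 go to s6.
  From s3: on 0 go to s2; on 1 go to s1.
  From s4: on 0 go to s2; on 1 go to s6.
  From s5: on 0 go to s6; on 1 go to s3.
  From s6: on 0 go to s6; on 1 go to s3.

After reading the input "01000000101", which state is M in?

s0 --0--> s0
s0 --1--> s2
s2 --0--> s0
s0 --0--> s0
s0 --0--> s0
s0 --0--> s0
s0 --0--> s0
s0 --0--> s0
s0 --1--> s2
s2 --0--> s0
s0 --1--> s2

s2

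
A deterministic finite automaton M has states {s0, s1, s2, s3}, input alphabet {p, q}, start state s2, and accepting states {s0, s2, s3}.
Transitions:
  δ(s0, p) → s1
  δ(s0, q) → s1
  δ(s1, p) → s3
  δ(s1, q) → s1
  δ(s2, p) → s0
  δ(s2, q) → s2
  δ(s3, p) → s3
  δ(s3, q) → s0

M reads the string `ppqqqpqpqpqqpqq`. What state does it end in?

s2 --p--> s0
s0 --p--> s1
s1 --q--> s1
s1 --q--> s1
s1 --q--> s1
s1 --p--> s3
s3 --q--> s0
s0 --p--> s1
s1 --q--> s1
s1 --p--> s3
s3 --q--> s0
s0 --q--> s1
s1 --p--> s3
s3 --q--> s0
s0 --q--> s1

s1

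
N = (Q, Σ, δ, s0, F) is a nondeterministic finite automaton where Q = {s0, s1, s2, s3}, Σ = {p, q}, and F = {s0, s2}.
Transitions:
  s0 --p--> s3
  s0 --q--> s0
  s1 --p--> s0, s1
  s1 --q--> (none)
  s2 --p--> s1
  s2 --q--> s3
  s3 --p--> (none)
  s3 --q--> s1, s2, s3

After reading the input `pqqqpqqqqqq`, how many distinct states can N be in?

1

Start: {s0}
read p: {s3}
read q: {s1, s2, s3}
read q: {s1, s2, s3}
read q: {s1, s2, s3}
read p: {s0, s1}
read q: {s0}
read q: {s0}
read q: {s0}
read q: {s0}
read q: {s0}
read q: {s0}
Final reachable set {s0} has 1 state.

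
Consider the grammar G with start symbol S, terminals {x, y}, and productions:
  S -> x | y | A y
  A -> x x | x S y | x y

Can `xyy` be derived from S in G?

yes

S ⇒ Ay ⇒ xyy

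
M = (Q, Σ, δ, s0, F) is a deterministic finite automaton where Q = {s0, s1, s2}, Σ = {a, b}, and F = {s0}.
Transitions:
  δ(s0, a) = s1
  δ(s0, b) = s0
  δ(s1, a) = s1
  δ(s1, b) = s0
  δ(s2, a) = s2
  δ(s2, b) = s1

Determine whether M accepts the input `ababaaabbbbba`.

s0 --a--> s1
s1 --b--> s0
s0 --a--> s1
s1 --b--> s0
s0 --a--> s1
s1 --a--> s1
s1 --a--> s1
s1 --b--> s0
s0 --b--> s0
s0 --b--> s0
s0 --b--> s0
s0 --b--> s0
s0 --a--> s1
End in state s1, which is not an accepting state.

rejected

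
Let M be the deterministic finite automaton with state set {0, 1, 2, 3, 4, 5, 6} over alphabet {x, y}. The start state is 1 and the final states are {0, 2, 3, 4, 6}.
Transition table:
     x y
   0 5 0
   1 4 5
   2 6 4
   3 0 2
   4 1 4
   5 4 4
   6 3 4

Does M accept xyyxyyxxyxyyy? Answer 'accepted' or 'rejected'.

accepted

1 --x--> 4
4 --y--> 4
4 --y--> 4
4 --x--> 1
1 --y--> 5
5 --y--> 4
4 --x--> 1
1 --x--> 4
4 --y--> 4
4 --x--> 1
1 --y--> 5
5 --y--> 4
4 --y--> 4
End in state 4, which is an accepting state.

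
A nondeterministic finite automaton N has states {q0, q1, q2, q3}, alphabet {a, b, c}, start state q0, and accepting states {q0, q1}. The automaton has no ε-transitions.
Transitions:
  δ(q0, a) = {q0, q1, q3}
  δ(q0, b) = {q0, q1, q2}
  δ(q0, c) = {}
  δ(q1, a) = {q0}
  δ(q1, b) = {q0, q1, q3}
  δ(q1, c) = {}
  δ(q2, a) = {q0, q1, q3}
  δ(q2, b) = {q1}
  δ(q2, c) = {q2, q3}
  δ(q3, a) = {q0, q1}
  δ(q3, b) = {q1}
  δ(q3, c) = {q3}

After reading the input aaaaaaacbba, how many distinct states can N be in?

3

Start: {q0}
read a: {q0, q1, q3}
read a: {q0, q1, q3}
read a: {q0, q1, q3}
read a: {q0, q1, q3}
read a: {q0, q1, q3}
read a: {q0, q1, q3}
read a: {q0, q1, q3}
read c: {q3}
read b: {q1}
read b: {q0, q1, q3}
read a: {q0, q1, q3}
Final reachable set {q0, q1, q3} has 3 states.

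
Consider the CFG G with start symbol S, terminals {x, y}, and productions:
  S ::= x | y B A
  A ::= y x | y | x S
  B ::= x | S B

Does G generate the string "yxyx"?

S ⇒ yBA ⇒ yxA ⇒ yxyx

yes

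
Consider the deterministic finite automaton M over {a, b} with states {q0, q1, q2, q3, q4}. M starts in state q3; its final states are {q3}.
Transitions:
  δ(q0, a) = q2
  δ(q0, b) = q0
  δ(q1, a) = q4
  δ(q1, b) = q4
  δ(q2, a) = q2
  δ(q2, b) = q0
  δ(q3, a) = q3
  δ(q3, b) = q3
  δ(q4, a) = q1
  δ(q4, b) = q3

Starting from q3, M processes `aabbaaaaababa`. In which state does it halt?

q3 --a--> q3
q3 --a--> q3
q3 --b--> q3
q3 --b--> q3
q3 --a--> q3
q3 --a--> q3
q3 --a--> q3
q3 --a--> q3
q3 --a--> q3
q3 --b--> q3
q3 --a--> q3
q3 --b--> q3
q3 --a--> q3

q3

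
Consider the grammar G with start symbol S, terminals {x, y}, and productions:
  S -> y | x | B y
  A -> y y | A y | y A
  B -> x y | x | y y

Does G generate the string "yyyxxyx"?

no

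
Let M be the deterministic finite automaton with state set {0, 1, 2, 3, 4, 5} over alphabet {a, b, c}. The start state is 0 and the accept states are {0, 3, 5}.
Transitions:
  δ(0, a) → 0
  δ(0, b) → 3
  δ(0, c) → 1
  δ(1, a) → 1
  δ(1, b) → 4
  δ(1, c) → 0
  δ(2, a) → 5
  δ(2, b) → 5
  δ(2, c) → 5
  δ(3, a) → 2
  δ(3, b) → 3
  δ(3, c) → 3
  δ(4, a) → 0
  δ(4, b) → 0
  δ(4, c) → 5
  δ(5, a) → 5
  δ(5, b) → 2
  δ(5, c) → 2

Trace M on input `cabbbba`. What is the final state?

2

0 --c--> 1
1 --a--> 1
1 --b--> 4
4 --b--> 0
0 --b--> 3
3 --b--> 3
3 --a--> 2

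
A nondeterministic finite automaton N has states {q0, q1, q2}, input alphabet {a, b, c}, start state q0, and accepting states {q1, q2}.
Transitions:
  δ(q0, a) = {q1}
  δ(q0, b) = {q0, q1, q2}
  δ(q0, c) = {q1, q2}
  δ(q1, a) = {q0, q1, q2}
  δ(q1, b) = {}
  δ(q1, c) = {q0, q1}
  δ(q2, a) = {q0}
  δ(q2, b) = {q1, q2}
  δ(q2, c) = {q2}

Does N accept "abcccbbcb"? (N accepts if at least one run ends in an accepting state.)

rejected

Start: {q0}
read a: {q1}
read b: {}
The reachable set is empty and stays empty for the remaining 7 symbols.
Reachable ∩ accepting = {} — empty.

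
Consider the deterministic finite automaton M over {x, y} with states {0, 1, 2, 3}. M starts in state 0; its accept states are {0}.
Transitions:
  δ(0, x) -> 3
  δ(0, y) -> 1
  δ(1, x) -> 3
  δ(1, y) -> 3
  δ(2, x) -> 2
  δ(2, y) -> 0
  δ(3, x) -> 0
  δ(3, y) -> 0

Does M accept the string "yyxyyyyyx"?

0 --y--> 1
1 --y--> 3
3 --x--> 0
0 --y--> 1
1 --y--> 3
3 --y--> 0
0 --y--> 1
1 --y--> 3
3 --x--> 0
End in state 0, which is an accepting state.

accepted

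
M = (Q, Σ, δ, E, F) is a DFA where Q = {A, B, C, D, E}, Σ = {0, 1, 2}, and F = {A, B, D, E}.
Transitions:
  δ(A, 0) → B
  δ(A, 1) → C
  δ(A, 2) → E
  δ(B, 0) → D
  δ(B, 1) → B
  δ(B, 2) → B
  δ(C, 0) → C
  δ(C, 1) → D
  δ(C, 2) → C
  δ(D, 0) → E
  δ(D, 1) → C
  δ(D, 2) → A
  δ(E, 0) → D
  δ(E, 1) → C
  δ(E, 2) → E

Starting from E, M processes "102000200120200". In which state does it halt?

E

E --1--> C
C --0--> C
C --2--> C
C --0--> C
C --0--> C
C --0--> C
C --2--> C
C --0--> C
C --0--> C
C --1--> D
D --2--> A
A --0--> B
B --2--> B
B --0--> D
D --0--> E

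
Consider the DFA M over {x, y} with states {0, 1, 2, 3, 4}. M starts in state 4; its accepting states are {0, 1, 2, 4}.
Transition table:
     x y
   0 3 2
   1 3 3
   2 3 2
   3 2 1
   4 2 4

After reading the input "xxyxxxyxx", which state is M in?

4 --x--> 2
2 --x--> 3
3 --y--> 1
1 --x--> 3
3 --x--> 2
2 --x--> 3
3 --y--> 1
1 --x--> 3
3 --x--> 2

2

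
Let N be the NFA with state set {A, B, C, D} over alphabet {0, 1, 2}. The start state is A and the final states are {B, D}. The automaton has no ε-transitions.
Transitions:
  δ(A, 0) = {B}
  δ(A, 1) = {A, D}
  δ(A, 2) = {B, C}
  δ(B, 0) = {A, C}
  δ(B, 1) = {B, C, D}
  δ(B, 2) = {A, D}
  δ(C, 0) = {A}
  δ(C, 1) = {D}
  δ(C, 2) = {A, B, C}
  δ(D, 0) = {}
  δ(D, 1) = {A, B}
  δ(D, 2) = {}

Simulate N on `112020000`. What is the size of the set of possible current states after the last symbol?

Start: {A}
read 1: {A, D}
read 1: {A, B, D}
read 2: {A, B, C, D}
read 0: {A, B, C}
read 2: {A, B, C, D}
read 0: {A, B, C}
read 0: {A, B, C}
read 0: {A, B, C}
read 0: {A, B, C}
Final reachable set {A, B, C} has 3 states.

3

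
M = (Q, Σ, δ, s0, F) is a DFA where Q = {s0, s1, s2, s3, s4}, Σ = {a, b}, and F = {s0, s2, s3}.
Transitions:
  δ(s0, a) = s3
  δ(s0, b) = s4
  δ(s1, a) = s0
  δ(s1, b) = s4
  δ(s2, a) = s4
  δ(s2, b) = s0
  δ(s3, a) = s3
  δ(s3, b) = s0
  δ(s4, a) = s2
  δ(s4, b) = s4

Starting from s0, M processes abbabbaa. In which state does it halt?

s0 --a--> s3
s3 --b--> s0
s0 --b--> s4
s4 --a--> s2
s2 --b--> s0
s0 --b--> s4
s4 --a--> s2
s2 --a--> s4

s4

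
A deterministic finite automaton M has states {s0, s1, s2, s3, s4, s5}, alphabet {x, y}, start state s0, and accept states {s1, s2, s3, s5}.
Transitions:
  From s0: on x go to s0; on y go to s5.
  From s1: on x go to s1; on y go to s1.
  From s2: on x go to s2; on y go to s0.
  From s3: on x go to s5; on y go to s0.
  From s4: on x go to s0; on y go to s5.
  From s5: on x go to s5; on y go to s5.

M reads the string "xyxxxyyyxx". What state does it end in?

s0 --x--> s0
s0 --y--> s5
s5 --x--> s5
s5 --x--> s5
s5 --x--> s5
s5 --y--> s5
s5 --y--> s5
s5 --y--> s5
s5 --x--> s5
s5 --x--> s5

s5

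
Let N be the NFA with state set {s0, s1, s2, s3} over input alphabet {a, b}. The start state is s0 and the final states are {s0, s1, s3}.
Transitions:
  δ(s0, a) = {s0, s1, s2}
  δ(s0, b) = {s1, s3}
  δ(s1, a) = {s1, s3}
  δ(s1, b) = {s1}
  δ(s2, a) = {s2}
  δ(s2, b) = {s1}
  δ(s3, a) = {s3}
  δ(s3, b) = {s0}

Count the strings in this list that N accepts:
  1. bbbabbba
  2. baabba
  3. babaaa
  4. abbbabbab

bbbabbba: accepted
baabba: accepted
babaaa: accepted
abbbabbab: accepted

4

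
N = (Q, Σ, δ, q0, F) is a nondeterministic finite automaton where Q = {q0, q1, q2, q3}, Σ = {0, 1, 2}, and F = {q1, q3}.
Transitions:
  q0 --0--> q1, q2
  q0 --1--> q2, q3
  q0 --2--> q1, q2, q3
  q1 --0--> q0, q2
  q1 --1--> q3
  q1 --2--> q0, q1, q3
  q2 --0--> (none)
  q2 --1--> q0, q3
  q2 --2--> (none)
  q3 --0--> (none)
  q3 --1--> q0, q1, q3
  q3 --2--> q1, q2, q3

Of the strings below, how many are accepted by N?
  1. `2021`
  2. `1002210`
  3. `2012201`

2

`2021`: accepted
`1002210`: rejected
`2012201`: accepted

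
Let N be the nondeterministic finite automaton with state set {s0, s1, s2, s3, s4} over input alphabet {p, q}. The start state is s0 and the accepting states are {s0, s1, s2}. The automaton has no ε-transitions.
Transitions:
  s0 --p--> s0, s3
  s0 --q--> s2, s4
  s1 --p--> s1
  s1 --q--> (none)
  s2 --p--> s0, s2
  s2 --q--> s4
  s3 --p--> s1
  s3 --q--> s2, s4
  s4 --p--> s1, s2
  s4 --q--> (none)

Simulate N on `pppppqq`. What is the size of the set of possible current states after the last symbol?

Start: {s0}
read p: {s0, s3}
read p: {s0, s1, s3}
read p: {s0, s1, s3}
read p: {s0, s1, s3}
read p: {s0, s1, s3}
read q: {s2, s4}
read q: {s4}
Final reachable set {s4} has 1 state.

1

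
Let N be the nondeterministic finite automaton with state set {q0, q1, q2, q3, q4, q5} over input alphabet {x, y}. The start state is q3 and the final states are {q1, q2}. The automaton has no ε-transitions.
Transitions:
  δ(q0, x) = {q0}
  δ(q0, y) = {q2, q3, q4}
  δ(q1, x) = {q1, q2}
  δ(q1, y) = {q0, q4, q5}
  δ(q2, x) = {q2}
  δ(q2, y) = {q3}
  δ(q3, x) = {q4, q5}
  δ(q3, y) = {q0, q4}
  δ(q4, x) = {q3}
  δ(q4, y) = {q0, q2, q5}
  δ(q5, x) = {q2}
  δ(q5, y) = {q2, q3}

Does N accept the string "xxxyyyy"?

accepted

Start: {q3}
read x: {q4, q5}
read x: {q2, q3}
read x: {q2, q4, q5}
read y: {q0, q2, q3, q5}
read y: {q0, q2, q3, q4}
read y: {q0, q2, q3, q4, q5}
read y: {q0, q2, q3, q4, q5}
Reachable ∩ accepting = {q2} — nonempty.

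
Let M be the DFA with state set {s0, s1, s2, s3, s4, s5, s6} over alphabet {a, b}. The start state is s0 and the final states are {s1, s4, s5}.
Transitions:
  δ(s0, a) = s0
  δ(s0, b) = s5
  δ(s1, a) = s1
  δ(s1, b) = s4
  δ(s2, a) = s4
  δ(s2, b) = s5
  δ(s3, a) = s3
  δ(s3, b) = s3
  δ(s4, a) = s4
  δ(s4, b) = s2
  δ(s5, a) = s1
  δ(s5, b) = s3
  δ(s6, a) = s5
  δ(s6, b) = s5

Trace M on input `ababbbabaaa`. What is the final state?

s0 --a--> s0
s0 --b--> s5
s5 --a--> s1
s1 --b--> s4
s4 --b--> s2
s2 --b--> s5
s5 --a--> s1
s1 --b--> s4
s4 --a--> s4
s4 --a--> s4
s4 --a--> s4

s4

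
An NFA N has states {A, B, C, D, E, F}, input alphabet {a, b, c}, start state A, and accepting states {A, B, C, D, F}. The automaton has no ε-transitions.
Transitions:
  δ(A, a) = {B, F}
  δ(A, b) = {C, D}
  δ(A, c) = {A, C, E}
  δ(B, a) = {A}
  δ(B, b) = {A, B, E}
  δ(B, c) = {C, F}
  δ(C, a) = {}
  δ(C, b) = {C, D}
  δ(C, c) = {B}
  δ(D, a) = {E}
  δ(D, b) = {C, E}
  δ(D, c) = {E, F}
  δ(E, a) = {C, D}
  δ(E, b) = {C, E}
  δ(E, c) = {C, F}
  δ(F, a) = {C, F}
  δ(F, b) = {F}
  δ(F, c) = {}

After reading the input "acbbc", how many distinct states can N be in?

Start: {A}
read a: {B, F}
read c: {C, F}
read b: {C, D, F}
read b: {C, D, E, F}
read c: {B, C, E, F}
Final reachable set {B, C, E, F} has 4 states.

4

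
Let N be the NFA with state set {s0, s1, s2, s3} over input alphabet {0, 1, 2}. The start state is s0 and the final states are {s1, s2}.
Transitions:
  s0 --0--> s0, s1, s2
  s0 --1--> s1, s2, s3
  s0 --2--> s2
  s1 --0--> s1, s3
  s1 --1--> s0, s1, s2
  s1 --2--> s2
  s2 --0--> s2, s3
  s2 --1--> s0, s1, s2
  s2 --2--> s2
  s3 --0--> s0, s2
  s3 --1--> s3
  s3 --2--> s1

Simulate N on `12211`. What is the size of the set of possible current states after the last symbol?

Start: {s0}
read 1: {s1, s2, s3}
read 2: {s1, s2}
read 2: {s2}
read 1: {s0, s1, s2}
read 1: {s0, s1, s2, s3}
Final reachable set {s0, s1, s2, s3} has 4 states.

4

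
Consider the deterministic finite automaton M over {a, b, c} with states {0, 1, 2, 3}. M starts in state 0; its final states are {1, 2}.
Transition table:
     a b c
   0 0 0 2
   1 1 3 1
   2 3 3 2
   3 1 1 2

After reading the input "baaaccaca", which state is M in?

0 --b--> 0
0 --a--> 0
0 --a--> 0
0 --a--> 0
0 --c--> 2
2 --c--> 2
2 --a--> 3
3 --c--> 2
2 --a--> 3

3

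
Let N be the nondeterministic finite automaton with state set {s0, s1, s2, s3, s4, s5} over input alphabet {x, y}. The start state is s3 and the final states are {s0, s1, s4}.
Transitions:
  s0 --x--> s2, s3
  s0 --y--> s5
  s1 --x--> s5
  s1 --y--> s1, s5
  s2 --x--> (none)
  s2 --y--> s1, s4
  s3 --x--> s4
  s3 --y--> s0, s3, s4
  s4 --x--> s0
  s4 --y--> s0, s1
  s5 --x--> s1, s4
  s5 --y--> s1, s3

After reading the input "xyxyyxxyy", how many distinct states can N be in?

Start: {s3}
read x: {s4}
read y: {s0, s1}
read x: {s2, s3, s5}
read y: {s0, s1, s3, s4}
read y: {s0, s1, s3, s4, s5}
read x: {s0, s1, s2, s3, s4, s5}
read x: {s0, s1, s2, s3, s4, s5}
read y: {s0, s1, s3, s4, s5}
read y: {s0, s1, s3, s4, s5}
Final reachable set {s0, s1, s3, s4, s5} has 5 states.

5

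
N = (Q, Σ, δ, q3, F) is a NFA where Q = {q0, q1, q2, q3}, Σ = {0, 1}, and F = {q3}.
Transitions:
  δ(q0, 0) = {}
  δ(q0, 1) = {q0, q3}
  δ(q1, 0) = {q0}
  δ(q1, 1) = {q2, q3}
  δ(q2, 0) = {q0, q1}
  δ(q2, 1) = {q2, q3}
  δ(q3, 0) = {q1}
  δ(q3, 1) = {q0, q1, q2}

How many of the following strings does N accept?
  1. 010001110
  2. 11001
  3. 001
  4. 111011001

010001110: rejected
11001: accepted
001: accepted
111011001: accepted

3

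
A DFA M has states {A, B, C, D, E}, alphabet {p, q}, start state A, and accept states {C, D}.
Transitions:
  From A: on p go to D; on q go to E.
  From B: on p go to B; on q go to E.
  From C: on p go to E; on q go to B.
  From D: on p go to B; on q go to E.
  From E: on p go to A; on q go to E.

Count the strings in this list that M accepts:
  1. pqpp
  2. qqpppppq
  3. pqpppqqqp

1

pqpp: accepted
qqpppppq: rejected
pqpppqqqp: rejected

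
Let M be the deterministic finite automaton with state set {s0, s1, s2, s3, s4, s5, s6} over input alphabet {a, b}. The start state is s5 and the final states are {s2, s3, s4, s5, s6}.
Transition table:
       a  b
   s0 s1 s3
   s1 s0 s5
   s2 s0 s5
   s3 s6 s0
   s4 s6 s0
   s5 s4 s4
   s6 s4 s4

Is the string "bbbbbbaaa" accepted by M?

s5 --b--> s4
s4 --b--> s0
s0 --b--> s3
s3 --b--> s0
s0 --b--> s3
s3 --b--> s0
s0 --a--> s1
s1 --a--> s0
s0 --a--> s1
End in state s1, which is not an accepting state.

rejected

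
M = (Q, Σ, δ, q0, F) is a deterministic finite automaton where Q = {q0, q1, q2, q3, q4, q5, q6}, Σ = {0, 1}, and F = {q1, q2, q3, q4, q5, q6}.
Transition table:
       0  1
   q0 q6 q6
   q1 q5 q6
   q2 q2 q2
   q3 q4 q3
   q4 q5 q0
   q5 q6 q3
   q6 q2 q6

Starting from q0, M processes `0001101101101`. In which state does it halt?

q2

q0 --0--> q6
q6 --0--> q2
q2 --0--> q2
q2 --1--> q2
q2 --1--> q2
q2 --0--> q2
q2 --1--> q2
q2 --1--> q2
q2 --0--> q2
q2 --1--> q2
q2 --1--> q2
q2 --0--> q2
q2 --1--> q2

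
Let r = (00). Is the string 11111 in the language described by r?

No split of 11111 into u·v has 0 matching u and 0 matching v.

no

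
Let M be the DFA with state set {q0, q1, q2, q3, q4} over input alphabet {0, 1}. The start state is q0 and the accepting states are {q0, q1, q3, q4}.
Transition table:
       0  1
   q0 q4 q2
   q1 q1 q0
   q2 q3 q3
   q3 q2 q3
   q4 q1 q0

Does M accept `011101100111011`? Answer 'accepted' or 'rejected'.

accepted

q0 --0--> q4
q4 --1--> q0
q0 --1--> q2
q2 --1--> q3
q3 --0--> q2
q2 --1--> q3
q3 --1--> q3
q3 --0--> q2
q2 --0--> q3
q3 --1--> q3
q3 --1--> q3
q3 --1--> q3
q3 --0--> q2
q2 --1--> q3
q3 --1--> q3
End in state q3, which is an accepting state.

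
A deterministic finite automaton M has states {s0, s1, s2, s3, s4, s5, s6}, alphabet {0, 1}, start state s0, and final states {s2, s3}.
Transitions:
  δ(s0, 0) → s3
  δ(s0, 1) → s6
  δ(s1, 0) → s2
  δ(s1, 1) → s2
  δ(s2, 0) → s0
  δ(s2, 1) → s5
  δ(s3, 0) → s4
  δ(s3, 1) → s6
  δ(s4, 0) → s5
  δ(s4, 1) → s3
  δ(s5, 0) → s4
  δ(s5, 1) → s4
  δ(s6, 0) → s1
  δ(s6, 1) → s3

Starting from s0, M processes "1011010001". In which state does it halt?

s0 --1--> s6
s6 --0--> s1
s1 --1--> s2
s2 --1--> s5
s5 --0--> s4
s4 --1--> s3
s3 --0--> s4
s4 --0--> s5
s5 --0--> s4
s4 --1--> s3

s3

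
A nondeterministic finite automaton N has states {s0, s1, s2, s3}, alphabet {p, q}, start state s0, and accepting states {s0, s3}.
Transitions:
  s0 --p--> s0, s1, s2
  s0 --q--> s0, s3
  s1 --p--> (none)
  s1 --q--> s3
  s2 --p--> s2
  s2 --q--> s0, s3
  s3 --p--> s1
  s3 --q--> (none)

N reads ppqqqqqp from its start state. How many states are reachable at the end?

Start: {s0}
read p: {s0, s1, s2}
read p: {s0, s1, s2}
read q: {s0, s3}
read q: {s0, s3}
read q: {s0, s3}
read q: {s0, s3}
read q: {s0, s3}
read p: {s0, s1, s2}
Final reachable set {s0, s1, s2} has 3 states.

3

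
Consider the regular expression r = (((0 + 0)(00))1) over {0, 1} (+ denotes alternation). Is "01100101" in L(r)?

No split of 01100101 into u·v has ((0+0)(00)) matching u and 1 matching v.

no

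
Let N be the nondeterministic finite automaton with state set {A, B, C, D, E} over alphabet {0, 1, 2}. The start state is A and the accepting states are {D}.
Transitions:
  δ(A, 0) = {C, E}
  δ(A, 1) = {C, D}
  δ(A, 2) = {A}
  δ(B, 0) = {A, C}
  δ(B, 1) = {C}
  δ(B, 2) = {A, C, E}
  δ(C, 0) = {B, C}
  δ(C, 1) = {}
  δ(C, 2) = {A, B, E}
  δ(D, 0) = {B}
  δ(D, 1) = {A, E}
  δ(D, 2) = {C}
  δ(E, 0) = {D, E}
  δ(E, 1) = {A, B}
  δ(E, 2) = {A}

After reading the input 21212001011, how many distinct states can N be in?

5

Start: {A}
read 2: {A}
read 1: {C, D}
read 2: {A, B, C, E}
read 1: {A, B, C, D}
read 2: {A, B, C, E}
read 0: {A, B, C, D, E}
read 0: {A, B, C, D, E}
read 1: {A, B, C, D, E}
read 0: {A, B, C, D, E}
read 1: {A, B, C, D, E}
read 1: {A, B, C, D, E}
Final reachable set {A, B, C, D, E} has 5 states.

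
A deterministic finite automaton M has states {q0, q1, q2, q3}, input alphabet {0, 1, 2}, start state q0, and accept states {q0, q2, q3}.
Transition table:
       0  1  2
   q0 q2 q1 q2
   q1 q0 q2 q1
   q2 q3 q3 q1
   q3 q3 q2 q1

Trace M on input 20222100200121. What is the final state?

q2

q0 --2--> q2
q2 --0--> q3
q3 --2--> q1
q1 --2--> q1
q1 --2--> q1
q1 --1--> q2
q2 --0--> q3
q3 --0--> q3
q3 --2--> q1
q1 --0--> q0
q0 --0--> q2
q2 --1--> q3
q3 --2--> q1
q1 --1--> q2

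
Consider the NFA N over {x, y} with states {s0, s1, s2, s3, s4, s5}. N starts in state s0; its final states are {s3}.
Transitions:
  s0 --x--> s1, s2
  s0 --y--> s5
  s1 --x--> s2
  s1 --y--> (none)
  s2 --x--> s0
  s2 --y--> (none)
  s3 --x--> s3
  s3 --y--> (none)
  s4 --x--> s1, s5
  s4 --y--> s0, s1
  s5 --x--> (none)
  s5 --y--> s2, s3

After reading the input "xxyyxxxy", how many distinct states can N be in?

1

Start: {s0}
read x: {s1, s2}
read x: {s0, s2}
read y: {s5}
read y: {s2, s3}
read x: {s0, s3}
read x: {s1, s2, s3}
read x: {s0, s2, s3}
read y: {s5}
Final reachable set {s5} has 1 state.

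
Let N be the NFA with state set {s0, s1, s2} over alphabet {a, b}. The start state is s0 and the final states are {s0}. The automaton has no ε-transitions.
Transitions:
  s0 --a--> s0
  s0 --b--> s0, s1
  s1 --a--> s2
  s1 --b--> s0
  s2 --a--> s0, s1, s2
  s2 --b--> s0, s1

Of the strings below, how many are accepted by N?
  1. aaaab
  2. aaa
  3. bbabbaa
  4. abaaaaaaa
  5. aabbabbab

5

aaaab: accepted
aaa: accepted
bbabbaa: accepted
abaaaaaaa: accepted
aabbabbab: accepted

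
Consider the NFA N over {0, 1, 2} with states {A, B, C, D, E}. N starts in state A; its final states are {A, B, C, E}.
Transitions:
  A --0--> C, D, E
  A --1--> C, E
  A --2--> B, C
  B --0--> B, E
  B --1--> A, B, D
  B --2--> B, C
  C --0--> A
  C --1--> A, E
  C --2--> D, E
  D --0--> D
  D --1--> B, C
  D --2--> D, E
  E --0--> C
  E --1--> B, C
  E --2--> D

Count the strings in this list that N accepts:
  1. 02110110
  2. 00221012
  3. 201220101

02110110: accepted
00221012: accepted
201220101: accepted

3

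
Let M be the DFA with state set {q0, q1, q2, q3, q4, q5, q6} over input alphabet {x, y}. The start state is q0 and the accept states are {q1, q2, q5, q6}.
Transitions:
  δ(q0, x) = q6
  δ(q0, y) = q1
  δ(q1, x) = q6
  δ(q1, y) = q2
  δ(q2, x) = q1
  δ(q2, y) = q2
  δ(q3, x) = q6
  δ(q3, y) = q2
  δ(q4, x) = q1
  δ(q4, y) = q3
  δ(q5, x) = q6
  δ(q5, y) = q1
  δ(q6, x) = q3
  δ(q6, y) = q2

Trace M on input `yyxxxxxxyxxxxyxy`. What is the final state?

q0 --y--> q1
q1 --y--> q2
q2 --x--> q1
q1 --x--> q6
q6 --x--> q3
q3 --x--> q6
q6 --x--> q3
q3 --x--> q6
q6 --y--> q2
q2 --x--> q1
q1 --x--> q6
q6 --x--> q3
q3 --x--> q6
q6 --y--> q2
q2 --x--> q1
q1 --y--> q2

q2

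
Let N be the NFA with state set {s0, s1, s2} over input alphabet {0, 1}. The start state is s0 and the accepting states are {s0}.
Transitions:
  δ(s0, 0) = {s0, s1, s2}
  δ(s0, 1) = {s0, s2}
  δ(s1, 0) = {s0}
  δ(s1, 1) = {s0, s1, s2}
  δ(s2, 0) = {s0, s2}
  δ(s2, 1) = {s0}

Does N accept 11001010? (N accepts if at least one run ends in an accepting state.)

accepted

Start: {s0}
read 1: {s0, s2}
read 1: {s0, s2}
read 0: {s0, s1, s2}
read 0: {s0, s1, s2}
read 1: {s0, s1, s2}
read 0: {s0, s1, s2}
read 1: {s0, s1, s2}
read 0: {s0, s1, s2}
Reachable ∩ accepting = {s0} — nonempty.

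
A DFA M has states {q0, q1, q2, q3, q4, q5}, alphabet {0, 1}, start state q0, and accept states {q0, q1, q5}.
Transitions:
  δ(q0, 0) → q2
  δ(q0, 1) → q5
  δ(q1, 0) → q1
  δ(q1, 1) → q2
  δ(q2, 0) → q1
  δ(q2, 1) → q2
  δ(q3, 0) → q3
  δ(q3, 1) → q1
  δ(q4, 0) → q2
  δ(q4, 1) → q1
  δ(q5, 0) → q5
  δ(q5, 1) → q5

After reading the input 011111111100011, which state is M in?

q0 --0--> q2
q2 --1--> q2
q2 --1--> q2
q2 --1--> q2
q2 --1--> q2
q2 --1--> q2
q2 --1--> q2
q2 --1--> q2
q2 --1--> q2
q2 --1--> q2
q2 --0--> q1
q1 --0--> q1
q1 --0--> q1
q1 --1--> q2
q2 --1--> q2

q2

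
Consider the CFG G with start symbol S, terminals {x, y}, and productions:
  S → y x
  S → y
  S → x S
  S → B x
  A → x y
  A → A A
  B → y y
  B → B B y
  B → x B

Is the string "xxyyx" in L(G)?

S ⇒ Bx ⇒ xBx ⇒ xxBx ⇒ xxyyx

yes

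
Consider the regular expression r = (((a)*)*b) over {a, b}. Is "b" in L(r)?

yes

Split as ε·b: ((a)*)* matches ε and b matches b.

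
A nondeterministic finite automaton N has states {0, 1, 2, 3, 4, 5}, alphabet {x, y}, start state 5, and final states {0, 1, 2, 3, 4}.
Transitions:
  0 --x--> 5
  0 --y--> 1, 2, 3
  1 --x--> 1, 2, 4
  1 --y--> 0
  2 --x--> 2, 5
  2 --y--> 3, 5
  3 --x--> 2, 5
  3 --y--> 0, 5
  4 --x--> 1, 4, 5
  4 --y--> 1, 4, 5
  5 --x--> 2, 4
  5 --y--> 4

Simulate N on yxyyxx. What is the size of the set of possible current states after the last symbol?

4

Start: {5}
read y: {4}
read x: {1, 4, 5}
read y: {0, 1, 4, 5}
read y: {0, 1, 2, 3, 4, 5}
read x: {1, 2, 4, 5}
read x: {1, 2, 4, 5}
Final reachable set {1, 2, 4, 5} has 4 states.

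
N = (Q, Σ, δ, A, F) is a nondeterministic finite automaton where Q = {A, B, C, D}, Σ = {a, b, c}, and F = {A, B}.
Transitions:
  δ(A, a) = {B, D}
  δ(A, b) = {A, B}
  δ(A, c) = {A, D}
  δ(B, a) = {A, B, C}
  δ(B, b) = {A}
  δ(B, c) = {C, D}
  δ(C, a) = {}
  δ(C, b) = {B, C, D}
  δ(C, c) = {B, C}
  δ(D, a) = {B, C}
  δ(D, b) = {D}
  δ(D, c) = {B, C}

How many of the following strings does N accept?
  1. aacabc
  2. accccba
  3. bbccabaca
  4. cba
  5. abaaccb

5

aacabc: accepted
accccba: accepted
bbccabaca: accepted
cba: accepted
abaaccb: accepted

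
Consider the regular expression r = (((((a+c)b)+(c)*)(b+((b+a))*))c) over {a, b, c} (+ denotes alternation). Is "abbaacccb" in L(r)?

No split of abbaacccb into u·v has ((((a+c)b)+(c)*)(b+((b+a))*)) matching u and c matching v.

no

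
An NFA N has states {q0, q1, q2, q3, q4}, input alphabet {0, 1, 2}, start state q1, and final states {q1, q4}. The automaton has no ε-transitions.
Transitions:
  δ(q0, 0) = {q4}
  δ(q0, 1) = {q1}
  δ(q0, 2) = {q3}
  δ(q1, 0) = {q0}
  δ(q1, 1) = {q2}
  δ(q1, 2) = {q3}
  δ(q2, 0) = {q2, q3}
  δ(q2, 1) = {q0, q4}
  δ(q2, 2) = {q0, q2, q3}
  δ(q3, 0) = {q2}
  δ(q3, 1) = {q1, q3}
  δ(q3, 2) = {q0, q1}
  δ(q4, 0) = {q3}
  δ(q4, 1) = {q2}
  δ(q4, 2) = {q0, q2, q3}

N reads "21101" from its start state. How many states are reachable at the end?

Start: {q1}
read 2: {q3}
read 1: {q1, q3}
read 1: {q1, q2, q3}
read 0: {q0, q2, q3}
read 1: {q0, q1, q3, q4}
Final reachable set {q0, q1, q3, q4} has 4 states.

4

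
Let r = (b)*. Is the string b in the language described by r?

Split into 1 piece b; each matches b.

yes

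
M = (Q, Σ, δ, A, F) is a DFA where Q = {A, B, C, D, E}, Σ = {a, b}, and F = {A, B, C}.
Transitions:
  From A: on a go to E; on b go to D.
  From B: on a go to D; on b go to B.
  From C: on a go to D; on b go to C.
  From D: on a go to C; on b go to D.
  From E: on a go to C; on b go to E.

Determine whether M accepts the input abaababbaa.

accepted

A --a--> E
E --b--> E
E --a--> C
C --a--> D
D --b--> D
D --a--> C
C --b--> C
C --b--> C
C --a--> D
D --a--> C
End in state C, which is an accepting state.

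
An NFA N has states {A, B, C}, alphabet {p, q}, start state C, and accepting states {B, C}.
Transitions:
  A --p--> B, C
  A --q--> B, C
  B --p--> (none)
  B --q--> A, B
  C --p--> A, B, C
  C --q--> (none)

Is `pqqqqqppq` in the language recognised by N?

accepted

Start: {C}
read p: {A, B, C}
read q: {A, B, C}
read q: {A, B, C}
read q: {A, B, C}
read q: {A, B, C}
read q: {A, B, C}
read p: {A, B, C}
read p: {A, B, C}
read q: {A, B, C}
Reachable ∩ accepting = {B, C} — nonempty.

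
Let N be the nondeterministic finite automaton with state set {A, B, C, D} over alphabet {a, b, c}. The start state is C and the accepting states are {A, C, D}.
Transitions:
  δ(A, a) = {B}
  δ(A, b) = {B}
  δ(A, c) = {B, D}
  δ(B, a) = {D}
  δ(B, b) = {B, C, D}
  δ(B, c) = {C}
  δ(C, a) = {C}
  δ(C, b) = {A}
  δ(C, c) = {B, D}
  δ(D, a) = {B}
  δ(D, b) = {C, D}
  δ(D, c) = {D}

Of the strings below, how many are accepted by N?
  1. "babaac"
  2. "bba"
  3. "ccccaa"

3

"babaac": accepted
"bba": accepted
"ccccaa": accepted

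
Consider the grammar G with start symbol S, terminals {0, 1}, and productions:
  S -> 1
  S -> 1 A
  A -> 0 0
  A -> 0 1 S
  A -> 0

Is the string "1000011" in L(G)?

no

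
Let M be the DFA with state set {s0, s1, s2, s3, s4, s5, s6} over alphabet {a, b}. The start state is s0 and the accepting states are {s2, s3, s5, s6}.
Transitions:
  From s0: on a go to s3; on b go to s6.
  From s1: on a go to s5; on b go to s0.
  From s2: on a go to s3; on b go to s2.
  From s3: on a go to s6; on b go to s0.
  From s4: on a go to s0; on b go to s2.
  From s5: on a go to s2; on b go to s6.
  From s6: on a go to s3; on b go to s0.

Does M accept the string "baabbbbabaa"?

s0 --b--> s6
s6 --a--> s3
s3 --a--> s6
s6 --b--> s0
s0 --b--> s6
s6 --b--> s0
s0 --b--> s6
s6 --a--> s3
s3 --b--> s0
s0 --a--> s3
s3 --a--> s6
End in state s6, which is an accepting state.

accepted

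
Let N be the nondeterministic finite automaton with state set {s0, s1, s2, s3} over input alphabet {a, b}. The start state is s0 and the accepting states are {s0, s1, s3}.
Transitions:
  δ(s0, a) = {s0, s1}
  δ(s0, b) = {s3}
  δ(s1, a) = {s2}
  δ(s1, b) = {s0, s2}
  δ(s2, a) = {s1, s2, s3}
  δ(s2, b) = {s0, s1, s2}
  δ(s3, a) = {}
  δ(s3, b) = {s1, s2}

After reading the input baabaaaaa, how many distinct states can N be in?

Start: {s0}
read b: {s3}
read a: {}
The reachable set is empty and stays empty for the remaining 7 symbols.
Final reachable set {} has 0 states.

0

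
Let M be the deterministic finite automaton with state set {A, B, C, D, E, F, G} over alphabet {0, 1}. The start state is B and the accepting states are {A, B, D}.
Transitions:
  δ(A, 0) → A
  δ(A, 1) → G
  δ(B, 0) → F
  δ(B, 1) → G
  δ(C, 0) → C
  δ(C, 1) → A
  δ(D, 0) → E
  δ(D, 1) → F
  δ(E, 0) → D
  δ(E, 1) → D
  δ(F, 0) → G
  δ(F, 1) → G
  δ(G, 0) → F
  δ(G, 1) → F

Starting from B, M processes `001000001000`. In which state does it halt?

B --0--> F
F --0--> G
G --1--> F
F --0--> G
G --0--> F
F --0--> G
G --0--> F
F --0--> G
G --1--> F
F --0--> G
G --0--> F
F --0--> G

G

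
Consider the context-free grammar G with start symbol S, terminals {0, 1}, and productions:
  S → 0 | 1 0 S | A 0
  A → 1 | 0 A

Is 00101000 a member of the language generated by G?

no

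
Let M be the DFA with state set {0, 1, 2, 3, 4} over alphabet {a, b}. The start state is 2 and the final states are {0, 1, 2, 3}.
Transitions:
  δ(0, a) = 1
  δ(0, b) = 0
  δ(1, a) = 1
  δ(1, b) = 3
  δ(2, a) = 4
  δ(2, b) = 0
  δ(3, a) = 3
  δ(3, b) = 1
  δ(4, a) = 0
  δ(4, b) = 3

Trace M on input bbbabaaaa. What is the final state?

2 --b--> 0
0 --b--> 0
0 --b--> 0
0 --a--> 1
1 --b--> 3
3 --a--> 3
3 --a--> 3
3 --a--> 3
3 --a--> 3

3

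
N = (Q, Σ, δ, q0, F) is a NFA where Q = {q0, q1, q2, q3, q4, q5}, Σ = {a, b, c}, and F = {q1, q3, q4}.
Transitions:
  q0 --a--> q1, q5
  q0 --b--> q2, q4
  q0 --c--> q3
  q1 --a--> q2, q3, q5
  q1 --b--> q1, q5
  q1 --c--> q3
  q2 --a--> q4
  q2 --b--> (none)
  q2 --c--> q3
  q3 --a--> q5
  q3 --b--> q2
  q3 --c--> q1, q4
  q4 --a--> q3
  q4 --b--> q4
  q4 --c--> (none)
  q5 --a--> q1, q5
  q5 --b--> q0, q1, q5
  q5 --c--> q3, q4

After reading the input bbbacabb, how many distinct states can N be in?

Start: {q0}
read b: {q2, q4}
read b: {q4}
read b: {q4}
read a: {q3}
read c: {q1, q4}
read a: {q2, q3, q5}
read b: {q0, q1, q2, q5}
read b: {q0, q1, q2, q4, q5}
Final reachable set {q0, q1, q2, q4, q5} has 5 states.

5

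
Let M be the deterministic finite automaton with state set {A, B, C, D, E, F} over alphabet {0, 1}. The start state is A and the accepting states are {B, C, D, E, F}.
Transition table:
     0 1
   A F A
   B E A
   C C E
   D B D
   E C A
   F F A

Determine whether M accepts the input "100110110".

accepted

A --1--> A
A --0--> F
F --0--> F
F --1--> A
A --1--> A
A --0--> F
F --1--> A
A --1--> A
A --0--> F
End in state F, which is an accepting state.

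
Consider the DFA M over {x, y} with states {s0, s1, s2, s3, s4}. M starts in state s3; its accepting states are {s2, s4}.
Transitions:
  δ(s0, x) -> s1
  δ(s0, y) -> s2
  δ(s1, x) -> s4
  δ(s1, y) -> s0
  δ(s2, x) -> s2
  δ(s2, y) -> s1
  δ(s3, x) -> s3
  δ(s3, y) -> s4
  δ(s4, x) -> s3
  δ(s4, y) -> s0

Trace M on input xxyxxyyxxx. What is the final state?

s3 --x--> s3
s3 --x--> s3
s3 --y--> s4
s4 --x--> s3
s3 --x--> s3
s3 --y--> s4
s4 --y--> s0
s0 --x--> s1
s1 --x--> s4
s4 --x--> s3

s3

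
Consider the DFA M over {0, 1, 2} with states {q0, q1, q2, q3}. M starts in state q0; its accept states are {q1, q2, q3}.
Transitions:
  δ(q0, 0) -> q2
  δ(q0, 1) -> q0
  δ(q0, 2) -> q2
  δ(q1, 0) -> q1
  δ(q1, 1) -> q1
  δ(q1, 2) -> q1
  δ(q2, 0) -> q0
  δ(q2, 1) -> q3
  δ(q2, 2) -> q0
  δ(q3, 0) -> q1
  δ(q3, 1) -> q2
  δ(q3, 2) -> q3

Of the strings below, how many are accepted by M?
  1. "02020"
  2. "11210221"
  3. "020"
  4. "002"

4

"02020": accepted
"11210221": accepted
"020": accepted
"002": accepted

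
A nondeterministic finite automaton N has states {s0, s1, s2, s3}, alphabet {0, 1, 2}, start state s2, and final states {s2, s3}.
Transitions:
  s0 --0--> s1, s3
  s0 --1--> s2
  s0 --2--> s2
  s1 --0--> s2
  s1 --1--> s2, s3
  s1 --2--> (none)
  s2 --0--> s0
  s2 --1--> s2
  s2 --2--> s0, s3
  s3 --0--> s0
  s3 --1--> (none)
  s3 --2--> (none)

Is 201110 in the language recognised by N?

Start: {s2}
read 2: {s0, s3}
read 0: {s0, s1, s3}
read 1: {s2, s3}
read 1: {s2}
read 1: {s2}
read 0: {s0}
Reachable ∩ accepting = {} — empty.

rejected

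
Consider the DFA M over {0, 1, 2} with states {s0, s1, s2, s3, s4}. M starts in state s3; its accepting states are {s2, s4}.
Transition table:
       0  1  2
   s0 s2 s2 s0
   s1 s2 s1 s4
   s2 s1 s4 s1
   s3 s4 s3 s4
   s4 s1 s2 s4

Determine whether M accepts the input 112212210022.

accepted

s3 --1--> s3
s3 --1--> s3
s3 --2--> s4
s4 --2--> s4
s4 --1--> s2
s2 --2--> s1
s1 --2--> s4
s4 --1--> s2
s2 --0--> s1
s1 --0--> s2
s2 --2--> s1
s1 --2--> s4
End in state s4, which is an accepting state.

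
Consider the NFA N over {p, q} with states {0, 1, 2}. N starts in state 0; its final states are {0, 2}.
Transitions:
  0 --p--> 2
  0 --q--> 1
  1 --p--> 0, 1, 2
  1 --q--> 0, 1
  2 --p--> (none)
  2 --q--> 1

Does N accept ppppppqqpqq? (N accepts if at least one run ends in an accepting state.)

rejected

Start: {0}
read p: {2}
read p: {}
The reachable set is empty and stays empty for the remaining 9 symbols.
Reachable ∩ accepting = {} — empty.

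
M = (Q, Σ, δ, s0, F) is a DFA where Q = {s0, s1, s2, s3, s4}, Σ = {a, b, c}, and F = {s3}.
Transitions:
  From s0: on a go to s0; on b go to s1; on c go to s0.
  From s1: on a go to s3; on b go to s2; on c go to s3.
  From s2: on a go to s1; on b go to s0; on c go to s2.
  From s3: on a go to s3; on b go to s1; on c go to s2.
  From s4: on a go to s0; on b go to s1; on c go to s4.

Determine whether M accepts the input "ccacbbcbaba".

s0 --c--> s0
s0 --c--> s0
s0 --a--> s0
s0 --c--> s0
s0 --b--> s1
s1 --b--> s2
s2 --c--> s2
s2 --b--> s0
s0 --a--> s0
s0 --b--> s1
s1 --a--> s3
End in state s3, which is an accepting state.

accepted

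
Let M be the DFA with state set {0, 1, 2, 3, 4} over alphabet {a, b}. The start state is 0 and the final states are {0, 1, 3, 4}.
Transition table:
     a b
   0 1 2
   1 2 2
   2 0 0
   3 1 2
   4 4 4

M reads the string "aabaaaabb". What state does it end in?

0

0 --a--> 1
1 --a--> 2
2 --b--> 0
0 --a--> 1
1 --a--> 2
2 --a--> 0
0 --a--> 1
1 --b--> 2
2 --b--> 0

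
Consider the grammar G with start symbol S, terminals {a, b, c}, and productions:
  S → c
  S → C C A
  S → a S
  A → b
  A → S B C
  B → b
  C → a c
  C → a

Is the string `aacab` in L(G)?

yes

S ⇒ aS ⇒ aCCA ⇒ aacCA ⇒ aacaA ⇒ aacab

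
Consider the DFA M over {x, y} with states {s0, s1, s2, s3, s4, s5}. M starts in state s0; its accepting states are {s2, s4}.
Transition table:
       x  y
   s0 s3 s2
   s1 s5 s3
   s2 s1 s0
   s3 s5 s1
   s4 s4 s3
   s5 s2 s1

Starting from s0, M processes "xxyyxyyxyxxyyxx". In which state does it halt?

s5

s0 --x--> s3
s3 --x--> s5
s5 --y--> s1
s1 --y--> s3
s3 --x--> s5
s5 --y--> s1
s1 --y--> s3
s3 --x--> s5
s5 --y--> s1
s1 --x--> s5
s5 --x--> s2
s2 --y--> s0
s0 --y--> s2
s2 --x--> s1
s1 --x--> s5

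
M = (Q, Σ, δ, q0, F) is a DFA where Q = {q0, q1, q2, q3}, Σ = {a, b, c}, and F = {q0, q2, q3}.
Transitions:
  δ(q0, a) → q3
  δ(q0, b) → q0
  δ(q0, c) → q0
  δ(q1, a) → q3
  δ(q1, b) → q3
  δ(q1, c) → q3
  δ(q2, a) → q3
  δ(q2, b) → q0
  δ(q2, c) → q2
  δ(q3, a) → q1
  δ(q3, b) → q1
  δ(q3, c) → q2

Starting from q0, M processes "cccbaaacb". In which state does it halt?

q0 --c--> q0
q0 --c--> q0
q0 --c--> q0
q0 --b--> q0
q0 --a--> q3
q3 --a--> q1
q1 --a--> q3
q3 --c--> q2
q2 --b--> q0

q0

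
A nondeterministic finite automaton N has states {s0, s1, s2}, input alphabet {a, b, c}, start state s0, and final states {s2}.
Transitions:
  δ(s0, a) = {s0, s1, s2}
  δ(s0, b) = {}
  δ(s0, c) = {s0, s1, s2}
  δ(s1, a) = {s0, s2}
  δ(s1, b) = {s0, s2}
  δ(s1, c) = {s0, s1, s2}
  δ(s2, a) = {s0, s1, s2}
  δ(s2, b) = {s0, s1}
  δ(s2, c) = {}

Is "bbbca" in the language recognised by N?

Start: {s0}
read b: {}
The reachable set is empty and stays empty for the remaining 4 symbols.
Reachable ∩ accepting = {} — empty.

rejected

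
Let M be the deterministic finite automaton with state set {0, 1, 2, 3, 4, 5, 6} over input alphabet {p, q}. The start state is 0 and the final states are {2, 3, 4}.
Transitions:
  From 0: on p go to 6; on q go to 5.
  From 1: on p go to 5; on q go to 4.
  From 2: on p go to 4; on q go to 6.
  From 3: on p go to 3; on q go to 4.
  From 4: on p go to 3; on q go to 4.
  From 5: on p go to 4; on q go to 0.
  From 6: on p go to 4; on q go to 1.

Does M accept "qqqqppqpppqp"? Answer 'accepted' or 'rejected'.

0 --q--> 5
5 --q--> 0
0 --q--> 5
5 --q--> 0
0 --p--> 6
6 --p--> 4
4 --q--> 4
4 --p--> 3
3 --p--> 3
3 --p--> 3
3 --q--> 4
4 --p--> 3
End in state 3, which is an accepting state.

accepted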